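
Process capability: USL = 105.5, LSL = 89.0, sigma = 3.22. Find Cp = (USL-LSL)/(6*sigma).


Cp = (USL - LSL) / (6 * sigma)
= (105.5 - 89.0) / (6 * 3.22)
= 16.5000 / 19.3200
= 0.8540

0.8540


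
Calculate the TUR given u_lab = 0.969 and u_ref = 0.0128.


TUR = u_lab / u_ref
= 0.969 / 0.0128
= 75.7031

75.7031


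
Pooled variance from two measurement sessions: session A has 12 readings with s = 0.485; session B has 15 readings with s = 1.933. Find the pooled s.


s_p = sqrt(((n1-1)*s1^2 + (n2-1)*s2^2) / (n1+n2-2))
numerator = (12-1)*0.485^2 + (15-1)*1.933^2 = 2.587475 + 52.310846 = 54.898321
denominator = 12 + 15 - 2 = 25
s_p^2 = 54.898321 / 25 = 2.1959328
s_p = sqrt(2.1959328) = 1.4819

1.4819


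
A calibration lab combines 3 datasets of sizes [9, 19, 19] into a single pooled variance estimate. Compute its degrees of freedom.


nu = sum_i (n_i - 1)
nu = ((9 - 1) + (19 - 1) + (19 - 1))
nu = 8 + 18 + 18
nu = 44

44


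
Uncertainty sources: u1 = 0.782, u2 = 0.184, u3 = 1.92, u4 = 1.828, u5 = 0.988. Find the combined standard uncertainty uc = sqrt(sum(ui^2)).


uc = sqrt(0.782^2 + 0.184^2 + 1.92^2 + 1.828^2 + 0.988^2)
uc = sqrt(8.649508)
uc = 2.9410

2.9410


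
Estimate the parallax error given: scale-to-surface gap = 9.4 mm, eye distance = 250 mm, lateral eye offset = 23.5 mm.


error = h * offset / d
= 9.4 * 23.5 / 250
= 0.8836

0.8836


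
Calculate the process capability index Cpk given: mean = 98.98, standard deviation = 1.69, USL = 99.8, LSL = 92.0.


Cpu = (USL - mean) / (3*sigma) = (99.8 - 98.98) / (3*1.69) = 0.1617
Cpl = (mean - LSL) / (3*sigma) = (98.98 - 92.0) / (3*1.69) = 1.3767
Cpk = min(Cpu, Cpl) = 0.1617

0.1617


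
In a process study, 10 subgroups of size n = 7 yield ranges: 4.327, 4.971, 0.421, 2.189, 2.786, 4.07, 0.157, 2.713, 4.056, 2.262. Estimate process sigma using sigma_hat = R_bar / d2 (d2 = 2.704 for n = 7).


R_bar = (4.327 + 4.971 + 0.421 + 2.189 + 2.786 + 4.07 + 0.157 + 2.713 + 4.056 + 2.262) / 10
R_bar = 27.952 / 10 = 2.7952
sigma_hat = R_bar / d2 = 2.7952 / 2.704 = 1.0337

1.0337


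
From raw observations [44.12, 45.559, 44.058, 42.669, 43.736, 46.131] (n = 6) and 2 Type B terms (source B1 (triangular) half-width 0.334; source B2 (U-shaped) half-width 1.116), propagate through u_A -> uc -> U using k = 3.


mean = (44.12 + 45.559 + 44.058 + 42.669 + 43.736 + 46.131) / 6 = 44.37883333
s = sqrt(sum((x - mean)^2)/(n-1)) = 1.2625035
u_A = s / sqrt(n) = 1.2625035 / sqrt(6) = 0.5154149
u_B1 = 0.334 / sqrt(6) = 0.13635493
u_B2 = 1.116 / sqrt(2) = 0.78913117
uc = sqrt(0.5154149^2 + 0.13635493^2 + 0.78913117^2) = 0.9523514
U = k * uc = 3 * 0.9523514
U = 2.8571

2.8571


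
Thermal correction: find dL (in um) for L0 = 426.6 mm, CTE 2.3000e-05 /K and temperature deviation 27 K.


dL = L * alpha * dT
= 426.6 * 2.3000e-05 * 27
= 0.2649186 mm
dL_um = 0.2649186 * 1000 = 264.9186 um

264.9186


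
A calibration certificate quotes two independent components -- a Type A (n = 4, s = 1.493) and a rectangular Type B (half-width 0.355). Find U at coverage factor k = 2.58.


u_A = s / sqrt(n) = 1.493 / sqrt(4) = 0.7465
u_B = half_width / sqrt(3) = 0.355 / sqrt(3) = 0.20495935
uc = sqrt(u_A^2 + u_B^2) = sqrt(0.7465^2 + 0.20495935^2) = 0.77412569
U = k * uc = 2.58 * 0.77412569
U = 1.9972

1.9972


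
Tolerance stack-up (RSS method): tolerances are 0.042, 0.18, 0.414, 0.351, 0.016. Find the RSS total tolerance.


RSS = sqrt(0.042^2 + 0.18^2 + 0.414^2 + 0.351^2 + 0.016^2)
= sqrt(0.329017)
= 0.5736

0.5736


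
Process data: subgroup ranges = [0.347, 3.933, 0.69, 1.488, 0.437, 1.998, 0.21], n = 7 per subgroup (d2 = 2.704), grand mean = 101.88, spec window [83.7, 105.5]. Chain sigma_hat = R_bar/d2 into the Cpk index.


R_bar = (0.347 + 3.933 + 0.69 + 1.488 + 0.437 + 1.998 + 0.21) / 7 = 1.3004286
sigma = R_bar / d2 = 1.3004286 / 2.704 = 0.48092774
Cp = (USL - LSL)/(6*sigma) = (105.5 - 83.7)/(6*0.48092774) = 7.5548
Cpu = (105.5 - 101.88)/(3*0.48092774) = 2.5090
Cpl = (101.88 - 83.7)/(3*0.48092774) = 12.6006
Cpk = min(Cpu, Cpl) = 2.5090

2.5090


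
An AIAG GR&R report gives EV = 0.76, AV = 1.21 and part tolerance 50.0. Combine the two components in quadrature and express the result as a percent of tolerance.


GRR = sqrt(EV^2 + AV^2) = sqrt(0.76^2 + 1.21^2) = 1.4288807
%GRR = GRR / tol * 100 = 1.4288807 / 50.0 * 100
%GRR = 2.8578

2.8578


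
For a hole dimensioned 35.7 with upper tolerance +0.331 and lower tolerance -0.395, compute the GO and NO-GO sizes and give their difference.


GO = nominal - lower_tol (smallest hole = maximum material condition)
GO = 35.7 - 0.395 = 35.305
NO-GO = nominal + upper_tol (largest hole = least material condition)
NO-GO = 35.7 + 0.331 = 36.031
spread = NO-GO - GO = 36.031 - 35.305 = 0.7260

0.7260


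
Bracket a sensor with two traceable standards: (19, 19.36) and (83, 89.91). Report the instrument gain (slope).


slope = (y2 - y1) / (x2 - x1)
= (89.91 - 19.36) / (83 - 19)
= 70.5500 / 64
= 1.1023

1.1023


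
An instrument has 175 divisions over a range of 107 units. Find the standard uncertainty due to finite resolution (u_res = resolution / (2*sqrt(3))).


resolution = range / divisions
resolution = 107 / 175 = 0.61142857
u_res = resolution / (2*sqrt(3))
u_res = 0.61142857 / 3.4641016
u_res = 0.1765

0.1765


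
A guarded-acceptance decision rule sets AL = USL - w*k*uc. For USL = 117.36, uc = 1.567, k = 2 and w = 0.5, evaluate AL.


U = k * uc = 2 * 1.567 = 3.134
guard band g = w * U = 0.5 * 3.134 = 1.567
AL = USL - g = 117.36 - 1.567
AL = 115.7930

115.7930


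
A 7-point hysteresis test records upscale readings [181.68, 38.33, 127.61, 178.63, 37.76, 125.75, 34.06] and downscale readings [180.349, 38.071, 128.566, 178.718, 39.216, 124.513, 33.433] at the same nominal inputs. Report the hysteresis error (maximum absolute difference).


|181.68 - 180.349| = 1.3310
|38.33 - 38.071| = 0.2590
|127.61 - 128.566| = 0.9560
|178.63 - 178.718| = 0.0880
|37.76 - 39.216| = 1.4560
|125.75 - 124.513| = 1.2370
|34.06 - 33.433| = 0.6270
hysteresis = max(diffs) = 1.4560

1.4560


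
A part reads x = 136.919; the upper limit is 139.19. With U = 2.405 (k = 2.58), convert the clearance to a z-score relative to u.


u = U / k = 2.405 / 2.58 = 0.93217054
margin = |USL - x| = |139.19 - 136.919| = 2.271
z = margin / u = 2.271 / 0.93217054
z = 2.4362

2.4362


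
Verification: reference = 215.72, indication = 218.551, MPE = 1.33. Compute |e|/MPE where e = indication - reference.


e = indication - reference = 218.551 - 215.72 = 2.8310
|e| = 2.8310
ratio = |e| / MPE = 2.8310 / 1.33
ratio = 2.1286

2.1286


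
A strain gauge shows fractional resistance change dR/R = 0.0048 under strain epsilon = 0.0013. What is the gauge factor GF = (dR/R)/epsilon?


GF = (dR/R) / epsilon
= 0.0048 / 0.0013
= 3.6923

3.6923


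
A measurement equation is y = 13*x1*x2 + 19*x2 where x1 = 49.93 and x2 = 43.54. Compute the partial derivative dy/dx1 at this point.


y = 13*x1*x2 + 19*x2
dy/dx1 = 13*x2
Evaluate at x2 = 43.54: c1 = 13 * 43.54
c1 = 566.0200

566.0200


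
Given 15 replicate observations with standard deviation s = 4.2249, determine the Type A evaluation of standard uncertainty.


u_A = s / sqrt(n)
u_A = 4.2249 / sqrt(15)
u_A = 4.2249 / 3.8729833
u_A = 1.0909

1.0909


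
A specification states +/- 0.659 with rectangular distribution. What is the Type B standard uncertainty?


u_B = half_width / sqrt(3)
u_B = 0.659 / 1.7320508
u_B = 0.3805

0.3805


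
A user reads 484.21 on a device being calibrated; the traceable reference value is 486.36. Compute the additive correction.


Correction = standard - reading
= 486.36 - 484.21
= 2.1500

2.1500


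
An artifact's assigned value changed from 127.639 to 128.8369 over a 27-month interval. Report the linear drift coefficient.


rate = (v2 - v1) / months
= (128.8369 - 127.639) / 27
= 1.1979 / 27
= 0.0444

0.0444


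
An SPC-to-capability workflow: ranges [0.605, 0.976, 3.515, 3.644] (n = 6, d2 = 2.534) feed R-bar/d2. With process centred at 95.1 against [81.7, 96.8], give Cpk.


R_bar = (0.605 + 0.976 + 3.515 + 3.644) / 4 = 2.185
sigma = R_bar / d2 = 2.185 / 2.534 = 0.86227309
Cp = (USL - LSL)/(6*sigma) = (96.8 - 81.7)/(6*0.86227309) = 2.9186
Cpu = (96.8 - 95.1)/(3*0.86227309) = 0.6572
Cpl = (95.1 - 81.7)/(3*0.86227309) = 5.1801
Cpk = min(Cpu, Cpl) = 0.6572

0.6572


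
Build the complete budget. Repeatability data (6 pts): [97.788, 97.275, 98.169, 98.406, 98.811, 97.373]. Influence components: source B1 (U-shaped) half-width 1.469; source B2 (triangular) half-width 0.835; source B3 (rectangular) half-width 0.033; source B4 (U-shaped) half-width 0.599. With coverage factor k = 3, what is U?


mean = (97.788 + 97.275 + 98.169 + 98.406 + 98.811 + 97.373) / 6 = 97.97033333
s = sqrt(sum((x - mean)^2)/(n-1)) = 0.60158712
u_A = s / sqrt(n) = 0.60158712 / sqrt(6) = 0.24559691
u_B1 = 1.469 / sqrt(2) = 1.0387399
u_B2 = 0.835 / sqrt(6) = 0.34088732
u_B3 = 0.033 / sqrt(3) = 0.019052559
u_B4 = 0.599 / sqrt(2) = 0.42355696
uc = sqrt(0.24559691^2 + 1.0387399^2 + 0.34088732^2 + 0.019052559^2 + 0.42355696^2) = 1.1980259
U = k * uc = 3 * 1.1980259
U = 3.5941

3.5941


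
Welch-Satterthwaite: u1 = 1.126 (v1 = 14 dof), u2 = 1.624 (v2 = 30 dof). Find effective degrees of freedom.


uc = sqrt(u1^2 + u2^2) = sqrt(1.126^2 + 1.624^2) = 1.976171
v_eff = uc^4 / (u1^4/v1 + u2^4/v2)
= 1.976171^4 / (1.126^4/14 + 1.624^4/30)
= 15.250992 / 0.34668052
v_eff = 43.9915

43.9915


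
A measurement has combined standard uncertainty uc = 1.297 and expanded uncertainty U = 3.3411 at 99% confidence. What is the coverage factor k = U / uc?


k = U / uc
k = 3.3411 / 1.297
k = 2.576

2.576


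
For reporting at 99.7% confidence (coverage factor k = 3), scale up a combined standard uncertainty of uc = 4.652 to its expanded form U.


U = k * uc
U = 3 * 4.652
U = 13.9560

13.9560


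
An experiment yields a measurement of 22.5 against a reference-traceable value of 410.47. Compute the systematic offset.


Systematic error = measured - true
= 22.5 - 410.47
= -387.9700

-387.9700


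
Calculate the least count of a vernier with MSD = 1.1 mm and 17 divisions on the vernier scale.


LC = MSD / n_div
= 1.1 / 17
= 0.0647

0.0647


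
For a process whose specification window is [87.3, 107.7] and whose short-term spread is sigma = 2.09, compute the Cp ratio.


Cp = (USL - LSL) / (6 * sigma)
= (107.7 - 87.3) / (6 * 2.09)
= 20.4000 / 12.5400
= 1.6268

1.6268


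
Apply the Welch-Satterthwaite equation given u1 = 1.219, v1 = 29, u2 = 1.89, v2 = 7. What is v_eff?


uc = sqrt(u1^2 + u2^2) = sqrt(1.219^2 + 1.89^2) = 2.2490133
v_eff = uc^4 / (u1^4/v1 + u2^4/v2)
= 2.2490133^4 / (1.219^4/29 + 1.89^4/7)
= 25.583979 / 1.8989833
v_eff = 13.4725

13.4725


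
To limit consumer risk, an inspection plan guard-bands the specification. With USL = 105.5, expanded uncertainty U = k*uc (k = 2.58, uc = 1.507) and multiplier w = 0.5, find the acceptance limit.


U = k * uc = 2.58 * 1.507 = 3.88806
guard band g = w * U = 0.5 * 3.88806 = 1.94403
AL = USL - g = 105.5 - 1.94403
AL = 103.5560

103.5560


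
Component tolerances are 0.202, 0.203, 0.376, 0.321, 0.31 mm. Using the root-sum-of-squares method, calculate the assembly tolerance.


RSS = sqrt(0.202^2 + 0.203^2 + 0.376^2 + 0.321^2 + 0.31^2)
= sqrt(0.42253)
= 0.6500

0.6500


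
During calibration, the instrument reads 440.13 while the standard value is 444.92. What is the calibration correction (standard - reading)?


Correction = standard - reading
= 444.92 - 440.13
= 4.7900

4.7900


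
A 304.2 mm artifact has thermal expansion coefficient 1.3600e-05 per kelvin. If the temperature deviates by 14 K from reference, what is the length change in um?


dL = L * alpha * dT
= 304.2 * 1.3600e-05 * 14
= 0.0579197 mm
dL_um = 0.0579197 * 1000 = 57.9197 um

57.9197


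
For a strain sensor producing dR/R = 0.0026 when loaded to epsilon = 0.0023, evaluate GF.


GF = (dR/R) / epsilon
= 0.0026 / 0.0023
= 1.1304

1.1304


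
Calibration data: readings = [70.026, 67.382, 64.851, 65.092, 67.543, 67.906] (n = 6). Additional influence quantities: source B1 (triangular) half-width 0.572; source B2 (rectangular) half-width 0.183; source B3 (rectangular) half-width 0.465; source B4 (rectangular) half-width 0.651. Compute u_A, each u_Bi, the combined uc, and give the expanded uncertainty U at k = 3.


mean = (70.026 + 67.382 + 64.851 + 65.092 + 67.543 + 67.906) / 6 = 67.13333333
s = sqrt(sum((x - mean)^2)/(n-1)) = 1.9271888
u_A = s / sqrt(n) = 1.9271888 / sqrt(6) = 0.78677153
u_B1 = 0.572 / sqrt(6) = 0.23351802
u_B2 = 0.183 / sqrt(3) = 0.1056551
u_B3 = 0.465 / sqrt(3) = 0.26846788
u_B4 = 0.651 / sqrt(3) = 0.37585503
uc = sqrt(0.78677153^2 + 0.23351802^2 + 0.1056551^2 + 0.26846788^2 + 0.37585503^2) = 0.94765242
U = k * uc = 3 * 0.94765242
U = 2.8430

2.8430


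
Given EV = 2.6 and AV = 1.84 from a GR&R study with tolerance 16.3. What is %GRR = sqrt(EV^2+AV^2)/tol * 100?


GRR = sqrt(EV^2 + AV^2) = sqrt(2.6^2 + 1.84^2) = 3.1852158
%GRR = GRR / tol * 100 = 3.1852158 / 16.3 * 100
%GRR = 19.5412

19.5412


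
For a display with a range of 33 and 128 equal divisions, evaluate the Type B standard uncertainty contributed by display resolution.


resolution = range / divisions
resolution = 33 / 128 = 0.2578125
u_res = resolution / (2*sqrt(3))
u_res = 0.2578125 / 3.4641016
u_res = 0.0744

0.0744


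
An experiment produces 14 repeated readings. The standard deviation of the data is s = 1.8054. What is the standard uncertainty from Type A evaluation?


u_A = s / sqrt(n)
u_A = 1.8054 / sqrt(14)
u_A = 1.8054 / 3.7416574
u_A = 0.4825

0.4825


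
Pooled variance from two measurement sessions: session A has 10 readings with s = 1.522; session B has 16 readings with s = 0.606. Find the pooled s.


s_p = sqrt(((n1-1)*s1^2 + (n2-1)*s2^2) / (n1+n2-2))
numerator = (10-1)*1.522^2 + (16-1)*0.606^2 = 20.848356 + 5.50854 = 26.356896
denominator = 10 + 16 - 2 = 24
s_p^2 = 26.356896 / 24 = 1.098204
s_p = sqrt(1.098204) = 1.0480

1.0480


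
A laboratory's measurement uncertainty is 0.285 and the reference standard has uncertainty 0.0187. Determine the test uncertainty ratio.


TUR = u_lab / u_ref
= 0.285 / 0.0187
= 15.2406

15.2406


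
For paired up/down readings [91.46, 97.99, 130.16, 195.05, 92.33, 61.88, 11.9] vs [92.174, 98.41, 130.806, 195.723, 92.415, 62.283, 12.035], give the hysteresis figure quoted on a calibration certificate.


|91.46 - 92.174| = 0.7140
|97.99 - 98.41| = 0.4200
|130.16 - 130.806| = 0.6460
|195.05 - 195.723| = 0.6730
|92.33 - 92.415| = 0.0850
|61.88 - 62.283| = 0.4030
|11.9 - 12.035| = 0.1350
hysteresis = max(diffs) = 0.7140

0.7140


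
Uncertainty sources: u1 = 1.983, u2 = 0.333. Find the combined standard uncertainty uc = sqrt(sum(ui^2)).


uc = sqrt(1.983^2 + 0.333^2)
uc = sqrt(4.043178)
uc = 2.0108

2.0108


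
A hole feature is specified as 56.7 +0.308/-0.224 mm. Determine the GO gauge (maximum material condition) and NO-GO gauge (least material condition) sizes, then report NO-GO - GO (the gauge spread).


GO = nominal - lower_tol (smallest hole = maximum material condition)
GO = 56.7 - 0.224 = 56.476
NO-GO = nominal + upper_tol (largest hole = least material condition)
NO-GO = 56.7 + 0.308 = 57.008
spread = NO-GO - GO = 57.008 - 56.476 = 0.5320

0.5320


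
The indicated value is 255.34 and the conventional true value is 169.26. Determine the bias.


Systematic error = measured - true
= 255.34 - 169.26
= 86.0800

86.0800


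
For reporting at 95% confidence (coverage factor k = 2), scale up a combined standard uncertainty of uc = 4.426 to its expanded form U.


U = k * uc
U = 2 * 4.426
U = 8.8520

8.8520


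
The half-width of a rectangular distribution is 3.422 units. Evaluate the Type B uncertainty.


u_B = half_width / sqrt(3)
u_B = 3.422 / 1.7320508
u_B = 1.9757

1.9757


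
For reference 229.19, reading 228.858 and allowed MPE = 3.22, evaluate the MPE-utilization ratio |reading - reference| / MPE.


e = indication - reference = 228.858 - 229.19 = -0.3320
|e| = 0.3320
ratio = |e| / MPE = 0.3320 / 3.22
ratio = 0.1031

0.1031


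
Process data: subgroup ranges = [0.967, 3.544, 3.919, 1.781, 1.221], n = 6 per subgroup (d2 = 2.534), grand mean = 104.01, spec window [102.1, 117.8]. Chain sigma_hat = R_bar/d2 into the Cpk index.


R_bar = (0.967 + 3.544 + 3.919 + 1.781 + 1.221) / 5 = 2.2864
sigma = R_bar / d2 = 2.2864 / 2.534 = 0.90228887
Cp = (USL - LSL)/(6*sigma) = (117.8 - 102.1)/(6*0.90228887) = 2.9000
Cpu = (117.8 - 104.01)/(3*0.90228887) = 5.0945
Cpl = (104.01 - 102.1)/(3*0.90228887) = 0.7056
Cpk = min(Cpu, Cpl) = 0.7056

0.7056


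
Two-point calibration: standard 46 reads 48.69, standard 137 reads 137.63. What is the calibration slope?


slope = (y2 - y1) / (x2 - x1)
= (137.63 - 48.69) / (137 - 46)
= 88.9400 / 91
= 0.9774

0.9774


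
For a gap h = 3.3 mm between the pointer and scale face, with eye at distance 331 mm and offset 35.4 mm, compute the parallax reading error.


error = h * offset / d
= 3.3 * 35.4 / 331
= 0.3529

0.3529


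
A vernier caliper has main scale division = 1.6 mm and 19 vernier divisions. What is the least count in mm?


LC = MSD / n_div
= 1.6 / 19
= 0.0842

0.0842


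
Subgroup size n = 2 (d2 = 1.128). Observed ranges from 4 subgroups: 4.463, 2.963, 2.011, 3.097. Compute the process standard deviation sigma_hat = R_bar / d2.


R_bar = (4.463 + 2.963 + 2.011 + 3.097) / 4
R_bar = 12.534 / 4 = 3.1335
sigma_hat = R_bar / d2 = 3.1335 / 1.128 = 2.7779

2.7779


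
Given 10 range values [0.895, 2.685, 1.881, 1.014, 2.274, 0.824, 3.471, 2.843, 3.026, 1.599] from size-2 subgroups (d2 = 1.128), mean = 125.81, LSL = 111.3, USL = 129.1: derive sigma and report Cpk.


R_bar = (0.895 + 2.685 + 1.881 + 1.014 + 2.274 + 0.824 + 3.471 + 2.843 + 3.026 + 1.599) / 10 = 2.0512
sigma = R_bar / d2 = 2.0512 / 1.128 = 1.8184397
Cp = (USL - LSL)/(6*sigma) = (129.1 - 111.3)/(6*1.8184397) = 1.6314
Cpu = (129.1 - 125.81)/(3*1.8184397) = 0.6031
Cpl = (125.81 - 111.3)/(3*1.8184397) = 2.6598
Cpk = min(Cpu, Cpl) = 0.6031

0.6031


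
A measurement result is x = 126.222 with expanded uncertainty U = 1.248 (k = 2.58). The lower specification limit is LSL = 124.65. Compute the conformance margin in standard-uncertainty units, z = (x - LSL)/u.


u = U / k = 1.248 / 2.58 = 0.48372093
margin = |LSL - x| = |124.65 - 126.222| = 1.572
z = margin / u = 1.572 / 0.48372093
z = 3.2498

3.2498


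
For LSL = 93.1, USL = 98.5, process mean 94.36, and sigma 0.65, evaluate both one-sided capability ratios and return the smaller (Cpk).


Cpu = (USL - mean) / (3*sigma) = (98.5 - 94.36) / (3*0.65) = 2.1231
Cpl = (mean - LSL) / (3*sigma) = (94.36 - 93.1) / (3*0.65) = 0.6462
Cpk = min(Cpu, Cpl) = 0.6462

0.6462


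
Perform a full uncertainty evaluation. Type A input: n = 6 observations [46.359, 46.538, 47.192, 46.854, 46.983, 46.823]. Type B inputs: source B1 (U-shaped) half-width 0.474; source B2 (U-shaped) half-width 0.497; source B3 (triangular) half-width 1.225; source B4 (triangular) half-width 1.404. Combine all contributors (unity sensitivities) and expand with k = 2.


mean = (46.359 + 46.538 + 47.192 + 46.854 + 46.983 + 46.823) / 6 = 46.7915
s = sqrt(sum((x - mean)^2)/(n-1)) = 0.3010945
u_A = s / sqrt(n) = 0.3010945 / sqrt(6) = 0.12292131
u_B1 = 0.474 / sqrt(2) = 0.33516861
u_B2 = 0.497 / sqrt(2) = 0.35143207
u_B3 = 1.225 / sqrt(6) = 0.50010416
u_B4 = 1.404 / sqrt(6) = 0.5731806
uc = sqrt(0.12292131^2 + 0.33516861^2 + 0.35143207^2 + 0.50010416^2 + 0.5731806^2) = 0.91081959
U = k * uc = 2 * 0.91081959
U = 1.8216

1.8216


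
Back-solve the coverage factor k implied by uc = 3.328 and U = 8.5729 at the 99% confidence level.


k = U / uc
k = 8.5729 / 3.328
k = 2.576

2.576


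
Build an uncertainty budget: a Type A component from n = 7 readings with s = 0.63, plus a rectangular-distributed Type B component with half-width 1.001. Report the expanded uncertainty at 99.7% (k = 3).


u_A = s / sqrt(n) = 0.63 / sqrt(7) = 0.23811762
u_B = half_width / sqrt(3) = 1.001 / sqrt(3) = 0.57792762
uc = sqrt(u_A^2 + u_B^2) = sqrt(0.23811762^2 + 0.57792762^2) = 0.62506027
U = k * uc = 3 * 0.62506027
U = 1.8752

1.8752


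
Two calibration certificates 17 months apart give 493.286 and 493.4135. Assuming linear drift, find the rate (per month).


rate = (v2 - v1) / months
= (493.4135 - 493.286) / 17
= 0.1275 / 17
= 0.0075

0.0075


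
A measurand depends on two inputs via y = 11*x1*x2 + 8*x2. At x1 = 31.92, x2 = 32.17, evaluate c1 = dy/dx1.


y = 11*x1*x2 + 8*x2
dy/dx1 = 11*x2
Evaluate at x2 = 32.17: c1 = 11 * 32.17
c1 = 353.8700

353.8700


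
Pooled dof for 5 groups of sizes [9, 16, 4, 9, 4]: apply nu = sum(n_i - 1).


nu = sum_i (n_i - 1)
nu = ((9 - 1) + (16 - 1) + (4 - 1) + (9 - 1) + (4 - 1))
nu = 8 + 15 + 3 + 8 + 3
nu = 37

37


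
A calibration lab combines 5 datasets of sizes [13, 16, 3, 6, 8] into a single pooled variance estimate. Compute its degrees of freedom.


nu = sum_i (n_i - 1)
nu = ((13 - 1) + (16 - 1) + (3 - 1) + (6 - 1) + (8 - 1))
nu = 12 + 15 + 2 + 5 + 7
nu = 41

41


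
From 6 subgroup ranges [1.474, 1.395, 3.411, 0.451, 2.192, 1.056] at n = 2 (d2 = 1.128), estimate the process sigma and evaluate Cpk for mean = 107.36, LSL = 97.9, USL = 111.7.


R_bar = (1.474 + 1.395 + 3.411 + 0.451 + 2.192 + 1.056) / 6 = 1.6631667
sigma = R_bar / d2 = 1.6631667 / 1.128 = 1.4744386
Cp = (USL - LSL)/(6*sigma) = (111.7 - 97.9)/(6*1.4744386) = 1.5599
Cpu = (111.7 - 107.36)/(3*1.4744386) = 0.9812
Cpl = (107.36 - 97.9)/(3*1.4744386) = 2.1387
Cpk = min(Cpu, Cpl) = 0.9812

0.9812


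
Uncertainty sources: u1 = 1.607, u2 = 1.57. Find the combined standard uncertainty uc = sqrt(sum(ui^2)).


uc = sqrt(1.607^2 + 1.57^2)
uc = sqrt(5.047349)
uc = 2.2466

2.2466


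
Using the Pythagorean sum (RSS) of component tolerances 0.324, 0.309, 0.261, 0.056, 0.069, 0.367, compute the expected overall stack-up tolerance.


RSS = sqrt(0.324^2 + 0.309^2 + 0.261^2 + 0.056^2 + 0.069^2 + 0.367^2)
= sqrt(0.411164)
= 0.6412

0.6412


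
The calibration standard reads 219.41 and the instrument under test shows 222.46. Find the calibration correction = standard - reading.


Correction = standard - reading
= 219.41 - 222.46
= -3.0500

-3.0500


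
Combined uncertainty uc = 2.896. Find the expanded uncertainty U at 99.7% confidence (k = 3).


U = k * uc
U = 3 * 2.896
U = 8.6880

8.6880


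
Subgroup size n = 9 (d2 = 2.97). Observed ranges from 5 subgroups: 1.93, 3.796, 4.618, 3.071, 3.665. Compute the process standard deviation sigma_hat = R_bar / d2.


R_bar = (1.93 + 3.796 + 4.618 + 3.071 + 3.665) / 5
R_bar = 17.08 / 5 = 3.416
sigma_hat = R_bar / d2 = 3.416 / 2.97 = 1.1502

1.1502


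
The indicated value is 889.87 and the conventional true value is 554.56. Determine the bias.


Systematic error = measured - true
= 889.87 - 554.56
= 335.3100

335.3100


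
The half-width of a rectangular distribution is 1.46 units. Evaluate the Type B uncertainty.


u_B = half_width / sqrt(3)
u_B = 1.46 / 1.7320508
u_B = 0.8429

0.8429


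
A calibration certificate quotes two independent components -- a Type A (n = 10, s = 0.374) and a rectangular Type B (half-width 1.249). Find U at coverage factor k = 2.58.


u_A = s / sqrt(n) = 0.374 / sqrt(10) = 0.11826918
u_B = half_width / sqrt(3) = 1.249 / sqrt(3) = 0.72111049
uc = sqrt(u_A^2 + u_B^2) = sqrt(0.11826918^2 + 0.72111049^2) = 0.73074478
U = k * uc = 2.58 * 0.73074478
U = 1.8853

1.8853


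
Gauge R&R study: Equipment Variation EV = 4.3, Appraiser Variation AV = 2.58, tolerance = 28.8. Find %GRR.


GRR = sqrt(EV^2 + AV^2) = sqrt(4.3^2 + 2.58^2) = 5.0146186
%GRR = GRR / tol * 100 = 5.0146186 / 28.8 * 100
%GRR = 17.4119

17.4119


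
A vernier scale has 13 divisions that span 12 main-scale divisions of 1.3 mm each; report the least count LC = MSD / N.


LC = MSD / n_div
= 1.3 / 13
= 0.1000

0.1000


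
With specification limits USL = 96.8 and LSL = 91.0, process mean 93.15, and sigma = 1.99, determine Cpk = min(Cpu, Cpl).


Cpu = (USL - mean) / (3*sigma) = (96.8 - 93.15) / (3*1.99) = 0.6114
Cpl = (mean - LSL) / (3*sigma) = (93.15 - 91.0) / (3*1.99) = 0.3601
Cpk = min(Cpu, Cpl) = 0.3601

0.3601


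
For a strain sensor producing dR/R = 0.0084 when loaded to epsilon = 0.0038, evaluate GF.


GF = (dR/R) / epsilon
= 0.0084 / 0.0038
= 2.2105

2.2105


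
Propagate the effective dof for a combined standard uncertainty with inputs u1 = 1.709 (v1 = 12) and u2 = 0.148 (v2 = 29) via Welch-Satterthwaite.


uc = sqrt(u1^2 + u2^2) = sqrt(1.709^2 + 0.148^2) = 1.7153965
v_eff = uc^4 / (u1^4/v1 + u2^4/v2)
= 1.7153965^4 / (1.709^4/12 + 0.148^4/29)
= 8.6588074 / 0.71088134
v_eff = 12.1804

12.1804


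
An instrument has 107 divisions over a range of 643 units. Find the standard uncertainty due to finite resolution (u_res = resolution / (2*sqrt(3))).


resolution = range / divisions
resolution = 643 / 107 = 6.0093458
u_res = resolution / (2*sqrt(3))
u_res = 6.0093458 / 3.4641016
u_res = 1.7347

1.7347


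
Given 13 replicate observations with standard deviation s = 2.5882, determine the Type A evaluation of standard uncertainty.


u_A = s / sqrt(n)
u_A = 2.5882 / sqrt(13)
u_A = 2.5882 / 3.6055513
u_A = 0.7178

0.7178


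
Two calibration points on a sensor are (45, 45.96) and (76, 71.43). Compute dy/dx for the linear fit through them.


slope = (y2 - y1) / (x2 - x1)
= (71.43 - 45.96) / (76 - 45)
= 25.4700 / 31
= 0.8216

0.8216


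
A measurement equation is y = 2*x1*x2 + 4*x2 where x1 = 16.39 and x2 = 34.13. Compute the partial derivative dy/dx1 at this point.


y = 2*x1*x2 + 4*x2
dy/dx1 = 2*x2
Evaluate at x2 = 34.13: c1 = 2 * 34.13
c1 = 68.2600

68.2600


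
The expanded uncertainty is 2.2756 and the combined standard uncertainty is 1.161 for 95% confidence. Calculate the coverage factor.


k = U / uc
k = 2.2756 / 1.161
k = 1.96

1.96


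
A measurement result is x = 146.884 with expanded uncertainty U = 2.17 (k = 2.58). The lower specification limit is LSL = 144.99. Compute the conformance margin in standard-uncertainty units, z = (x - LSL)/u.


u = U / k = 2.17 / 2.58 = 0.84108527
margin = |LSL - x| = |144.99 - 146.884| = 1.894
z = margin / u = 1.894 / 0.84108527
z = 2.2519

2.2519


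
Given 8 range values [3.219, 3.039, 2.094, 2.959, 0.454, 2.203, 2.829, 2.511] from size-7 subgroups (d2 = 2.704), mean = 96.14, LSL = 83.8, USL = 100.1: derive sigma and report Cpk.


R_bar = (3.219 + 3.039 + 2.094 + 2.959 + 0.454 + 2.203 + 2.829 + 2.511) / 8 = 2.4135
sigma = R_bar / d2 = 2.4135 / 2.704 = 0.89256657
Cp = (USL - LSL)/(6*sigma) = (100.1 - 83.8)/(6*0.89256657) = 3.0437
Cpu = (100.1 - 96.14)/(3*0.89256657) = 1.4789
Cpl = (96.14 - 83.8)/(3*0.89256657) = 4.6084
Cpk = min(Cpu, Cpl) = 1.4789

1.4789


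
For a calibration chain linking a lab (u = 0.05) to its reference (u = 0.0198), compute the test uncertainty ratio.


TUR = u_lab / u_ref
= 0.05 / 0.0198
= 2.5253

2.5253


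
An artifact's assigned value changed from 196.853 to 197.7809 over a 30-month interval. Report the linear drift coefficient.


rate = (v2 - v1) / months
= (197.7809 - 196.853) / 30
= 0.9279 / 30
= 0.0309

0.0309


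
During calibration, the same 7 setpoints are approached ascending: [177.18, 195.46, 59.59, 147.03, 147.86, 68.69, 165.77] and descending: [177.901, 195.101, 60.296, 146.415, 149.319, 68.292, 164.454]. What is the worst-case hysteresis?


|177.18 - 177.901| = 0.7210
|195.46 - 195.101| = 0.3590
|59.59 - 60.296| = 0.7060
|147.03 - 146.415| = 0.6150
|147.86 - 149.319| = 1.4590
|68.69 - 68.292| = 0.3980
|165.77 - 164.454| = 1.3160
hysteresis = max(diffs) = 1.4590

1.4590


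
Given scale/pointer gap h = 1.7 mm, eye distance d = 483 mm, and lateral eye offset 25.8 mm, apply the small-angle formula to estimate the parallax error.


error = h * offset / d
= 1.7 * 25.8 / 483
= 0.0908

0.0908


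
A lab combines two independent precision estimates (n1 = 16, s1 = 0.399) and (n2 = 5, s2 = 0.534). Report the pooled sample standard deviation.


s_p = sqrt(((n1-1)*s1^2 + (n2-1)*s2^2) / (n1+n2-2))
numerator = (16-1)*0.399^2 + (5-1)*0.534^2 = 2.388015 + 1.140624 = 3.528639
denominator = 16 + 5 - 2 = 19
s_p^2 = 3.528639 / 19 = 0.18571784
s_p = sqrt(0.18571784) = 0.4309

0.4309


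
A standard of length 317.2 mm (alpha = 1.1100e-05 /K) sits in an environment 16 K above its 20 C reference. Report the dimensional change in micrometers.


dL = L * alpha * dT
= 317.2 * 1.1100e-05 * 16
= 0.0563347 mm
dL_um = 0.0563347 * 1000 = 56.3347 um

56.3347


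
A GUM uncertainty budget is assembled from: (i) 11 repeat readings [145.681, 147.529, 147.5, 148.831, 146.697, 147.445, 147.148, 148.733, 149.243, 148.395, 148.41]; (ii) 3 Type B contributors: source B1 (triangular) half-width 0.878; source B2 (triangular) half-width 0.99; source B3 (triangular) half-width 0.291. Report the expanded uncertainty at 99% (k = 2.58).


mean = (145.681 + 147.529 + 147.5 + 148.831 + 146.697 + 147.445 + 147.148 + 148.733 + 149.243 + 148.395 + 148.41) / 11 = 147.7829091
s = sqrt(sum((x - mean)^2)/(n-1)) = 1.0564067
u_A = s / sqrt(n) = 1.0564067 / sqrt(11) = 0.3185186
u_B1 = 0.878 / sqrt(6) = 0.358442
u_B2 = 0.99 / sqrt(6) = 0.40416581
u_B3 = 0.291 / sqrt(6) = 0.11880025
uc = sqrt(0.3185186^2 + 0.358442^2 + 0.40416581^2 + 0.11880025^2) = 0.63827758
U = k * uc = 2.58 * 0.63827758
U = 1.6468

1.6468


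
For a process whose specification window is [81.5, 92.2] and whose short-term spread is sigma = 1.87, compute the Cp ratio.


Cp = (USL - LSL) / (6 * sigma)
= (92.2 - 81.5) / (6 * 1.87)
= 10.7000 / 11.2200
= 0.9537

0.9537


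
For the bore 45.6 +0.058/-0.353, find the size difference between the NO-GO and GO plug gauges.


GO = nominal - lower_tol (smallest hole = maximum material condition)
GO = 45.6 - 0.353 = 45.247
NO-GO = nominal + upper_tol (largest hole = least material condition)
NO-GO = 45.6 + 0.058 = 45.658
spread = NO-GO - GO = 45.658 - 45.247 = 0.4110

0.4110


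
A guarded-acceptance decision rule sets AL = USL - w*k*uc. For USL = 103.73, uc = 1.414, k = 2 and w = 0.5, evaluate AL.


U = k * uc = 2 * 1.414 = 2.828
guard band g = w * U = 0.5 * 2.828 = 1.414
AL = USL - g = 103.73 - 1.414
AL = 102.3160

102.3160


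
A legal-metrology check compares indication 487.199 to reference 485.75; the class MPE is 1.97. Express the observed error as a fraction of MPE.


e = indication - reference = 487.199 - 485.75 = 1.4490
|e| = 1.4490
ratio = |e| / MPE = 1.4490 / 1.97
ratio = 0.7355

0.7355


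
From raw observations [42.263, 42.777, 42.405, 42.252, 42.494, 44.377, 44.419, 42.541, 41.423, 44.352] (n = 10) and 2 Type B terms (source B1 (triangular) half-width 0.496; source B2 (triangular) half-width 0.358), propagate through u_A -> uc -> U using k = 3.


mean = (42.263 + 42.777 + 42.405 + 42.252 + 42.494 + 44.377 + 44.419 + 42.541 + 41.423 + 44.352) / 10 = 42.9303
s = sqrt(sum((x - mean)^2)/(n-1)) = 1.061921
u_A = s / sqrt(n) = 1.061921 / sqrt(10) = 0.33580891
u_B1 = 0.496 / sqrt(6) = 0.20249115
u_B2 = 0.358 / sqrt(6) = 0.14615289
uc = sqrt(0.33580891^2 + 0.20249115^2 + 0.14615289^2) = 0.41848651
U = k * uc = 3 * 0.41848651
U = 1.2555

1.2555


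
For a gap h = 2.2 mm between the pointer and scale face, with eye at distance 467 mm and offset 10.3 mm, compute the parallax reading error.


error = h * offset / d
= 2.2 * 10.3 / 467
= 0.0485

0.0485


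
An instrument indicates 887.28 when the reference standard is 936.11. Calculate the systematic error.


Systematic error = measured - true
= 887.28 - 936.11
= -48.8300

-48.8300


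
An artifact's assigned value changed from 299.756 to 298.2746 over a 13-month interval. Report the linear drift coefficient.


rate = (v2 - v1) / months
= (298.2746 - 299.756) / 13
= -1.4814 / 13
= -0.1140

-0.1140


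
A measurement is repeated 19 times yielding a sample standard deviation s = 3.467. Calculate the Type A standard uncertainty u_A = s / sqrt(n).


u_A = s / sqrt(n)
u_A = 3.467 / sqrt(19)
u_A = 3.467 / 4.3588989
u_A = 0.7954

0.7954


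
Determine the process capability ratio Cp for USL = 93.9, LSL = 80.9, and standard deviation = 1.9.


Cp = (USL - LSL) / (6 * sigma)
= (93.9 - 80.9) / (6 * 1.9)
= 13.0000 / 11.4000
= 1.1404

1.1404


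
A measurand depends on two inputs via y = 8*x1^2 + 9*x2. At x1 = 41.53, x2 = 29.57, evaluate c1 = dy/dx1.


y = 8*x1^2 + 9*x2
dy/dx1 = 2*8*x1
Evaluate at x1 = 41.53: c1 = 16 * 41.53
c1 = 664.4800

664.4800


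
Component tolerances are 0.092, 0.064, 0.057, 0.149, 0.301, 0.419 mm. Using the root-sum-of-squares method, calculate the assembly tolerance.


RSS = sqrt(0.092^2 + 0.064^2 + 0.057^2 + 0.149^2 + 0.301^2 + 0.419^2)
= sqrt(0.304172)
= 0.5515

0.5515


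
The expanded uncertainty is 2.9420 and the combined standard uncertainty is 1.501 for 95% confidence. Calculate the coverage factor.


k = U / uc
k = 2.9420 / 1.501
k = 1.96

1.96


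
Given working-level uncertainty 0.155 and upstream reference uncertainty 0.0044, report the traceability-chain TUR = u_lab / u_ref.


TUR = u_lab / u_ref
= 0.155 / 0.0044
= 35.2273

35.2273


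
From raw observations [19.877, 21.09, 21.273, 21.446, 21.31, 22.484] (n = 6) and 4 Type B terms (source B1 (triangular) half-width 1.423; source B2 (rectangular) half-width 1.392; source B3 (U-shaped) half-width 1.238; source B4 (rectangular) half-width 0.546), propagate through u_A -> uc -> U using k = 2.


mean = (19.877 + 21.09 + 21.273 + 21.446 + 21.31 + 22.484) / 6 = 21.24666667
s = sqrt(sum((x - mean)^2)/(n-1)) = 0.83378215
u_A = s / sqrt(n) = 0.83378215 / sqrt(6) = 0.34039014
u_B1 = 1.423 / sqrt(6) = 0.58093732
u_B2 = 1.392 / sqrt(3) = 0.80367157
u_B3 = 1.238 / sqrt(2) = 0.8753982
u_B4 = 0.546 / sqrt(3) = 0.31523325
uc = sqrt(0.34039014^2 + 0.58093732^2 + 0.80367157^2 + 0.8753982^2 + 0.31523325^2) = 1.4017616
U = k * uc = 2 * 1.4017616
U = 2.8035

2.8035


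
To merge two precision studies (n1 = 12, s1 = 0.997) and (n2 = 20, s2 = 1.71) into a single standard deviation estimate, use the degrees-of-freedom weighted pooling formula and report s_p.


s_p = sqrt(((n1-1)*s1^2 + (n2-1)*s2^2) / (n1+n2-2))
numerator = (12-1)*0.997^2 + (20-1)*1.71^2 = 10.934099 + 55.5579 = 66.491999
denominator = 12 + 20 - 2 = 30
s_p^2 = 66.491999 / 30 = 2.2164
s_p = sqrt(2.2164) = 1.4888

1.4888


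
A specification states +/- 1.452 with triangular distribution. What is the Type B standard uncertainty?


u_B = half_width / sqrt(6)
u_B = 1.452 / 2.4494897
u_B = 0.5928

0.5928


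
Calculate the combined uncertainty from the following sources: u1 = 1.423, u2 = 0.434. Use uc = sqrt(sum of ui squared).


uc = sqrt(1.423^2 + 0.434^2)
uc = sqrt(2.213285)
uc = 1.4877

1.4877


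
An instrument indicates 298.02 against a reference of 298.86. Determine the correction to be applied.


Correction = standard - reading
= 298.86 - 298.02
= 0.8400

0.8400


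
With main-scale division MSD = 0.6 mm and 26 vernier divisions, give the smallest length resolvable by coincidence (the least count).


LC = MSD / n_div
= 0.6 / 26
= 0.0231

0.0231


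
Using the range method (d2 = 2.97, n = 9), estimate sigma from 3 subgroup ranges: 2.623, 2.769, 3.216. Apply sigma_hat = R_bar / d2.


R_bar = (2.623 + 2.769 + 3.216) / 3
R_bar = 8.608 / 3 = 2.8693333
sigma_hat = R_bar / d2 = 2.8693333 / 2.97 = 0.9661

0.9661


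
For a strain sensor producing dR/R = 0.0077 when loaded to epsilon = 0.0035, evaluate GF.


GF = (dR/R) / epsilon
= 0.0077 / 0.0035
= 2.2000

2.2000


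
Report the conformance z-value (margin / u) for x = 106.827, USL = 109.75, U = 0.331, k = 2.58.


u = U / k = 0.331 / 2.58 = 0.12829457
margin = |USL - x| = |109.75 - 106.827| = 2.923
z = margin / u = 2.923 / 0.12829457
z = 22.7835

22.7835


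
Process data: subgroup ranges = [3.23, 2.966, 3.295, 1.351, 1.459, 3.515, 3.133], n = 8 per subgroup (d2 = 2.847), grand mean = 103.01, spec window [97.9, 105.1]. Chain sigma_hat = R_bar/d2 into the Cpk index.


R_bar = (3.23 + 2.966 + 3.295 + 1.351 + 1.459 + 3.515 + 3.133) / 7 = 2.707
sigma = R_bar / d2 = 2.707 / 2.847 = 0.95082543
Cp = (USL - LSL)/(6*sigma) = (105.1 - 97.9)/(6*0.95082543) = 1.2621
Cpu = (105.1 - 103.01)/(3*0.95082543) = 0.7327
Cpl = (103.01 - 97.9)/(3*0.95082543) = 1.7914
Cpk = min(Cpu, Cpl) = 0.7327

0.7327


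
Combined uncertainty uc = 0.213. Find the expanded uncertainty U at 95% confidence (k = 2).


U = k * uc
U = 2 * 0.213
U = 0.4260

0.4260


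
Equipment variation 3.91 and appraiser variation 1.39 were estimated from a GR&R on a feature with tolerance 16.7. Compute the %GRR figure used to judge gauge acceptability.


GRR = sqrt(EV^2 + AV^2) = sqrt(3.91^2 + 1.39^2) = 4.1497229
%GRR = GRR / tol * 100 = 4.1497229 / 16.7 * 100
%GRR = 24.8486

24.8486


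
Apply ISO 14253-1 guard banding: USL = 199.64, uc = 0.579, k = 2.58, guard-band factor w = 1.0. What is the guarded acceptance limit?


U = k * uc = 2.58 * 0.579 = 1.49382
guard band g = w * U = 1.0 * 1.49382 = 1.49382
AL = USL - g = 199.64 - 1.49382
AL = 198.1462

198.1462


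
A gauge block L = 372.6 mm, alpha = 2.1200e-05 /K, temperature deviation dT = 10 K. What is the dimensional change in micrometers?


dL = L * alpha * dT
= 372.6 * 2.1200e-05 * 10
= 0.0789912 mm
dL_um = 0.0789912 * 1000 = 78.9912 um

78.9912


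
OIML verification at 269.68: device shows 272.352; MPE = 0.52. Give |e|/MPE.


e = indication - reference = 272.352 - 269.68 = 2.6720
|e| = 2.6720
ratio = |e| / MPE = 2.6720 / 0.52
ratio = 5.1385

5.1385


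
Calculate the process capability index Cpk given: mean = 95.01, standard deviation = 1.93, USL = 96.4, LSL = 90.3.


Cpu = (USL - mean) / (3*sigma) = (96.4 - 95.01) / (3*1.93) = 0.2401
Cpl = (mean - LSL) / (3*sigma) = (95.01 - 90.3) / (3*1.93) = 0.8135
Cpk = min(Cpu, Cpl) = 0.2401

0.2401


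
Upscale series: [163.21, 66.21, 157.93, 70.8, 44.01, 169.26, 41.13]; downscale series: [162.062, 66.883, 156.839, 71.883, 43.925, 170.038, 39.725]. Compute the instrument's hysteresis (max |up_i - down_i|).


|163.21 - 162.062| = 1.1480
|66.21 - 66.883| = 0.6730
|157.93 - 156.839| = 1.0910
|70.8 - 71.883| = 1.0830
|44.01 - 43.925| = 0.0850
|169.26 - 170.038| = 0.7780
|41.13 - 39.725| = 1.4050
hysteresis = max(diffs) = 1.4050

1.4050


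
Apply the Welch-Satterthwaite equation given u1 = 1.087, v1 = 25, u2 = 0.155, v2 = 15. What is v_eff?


uc = sqrt(u1^2 + u2^2) = sqrt(1.087^2 + 0.155^2) = 1.0979954
v_eff = uc^4 / (u1^4/v1 + u2^4/v2)
= 1.0979954^4 / (1.087^4/25 + 0.155^4/15)
= 1.4534566 / 0.055882692
v_eff = 26.0091

26.0091


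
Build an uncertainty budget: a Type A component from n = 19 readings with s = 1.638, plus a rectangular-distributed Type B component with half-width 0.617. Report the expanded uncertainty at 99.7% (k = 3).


u_A = s / sqrt(n) = 1.638 / sqrt(19) = 0.37578297
u_B = half_width / sqrt(3) = 0.617 / sqrt(3) = 0.35622512
uc = sqrt(u_A^2 + u_B^2) = sqrt(0.37578297^2 + 0.35622512^2) = 0.5177926
U = k * uc = 3 * 0.5177926
U = 1.5534

1.5534


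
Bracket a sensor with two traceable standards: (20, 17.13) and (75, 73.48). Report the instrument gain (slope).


slope = (y2 - y1) / (x2 - x1)
= (73.48 - 17.13) / (75 - 20)
= 56.3500 / 55
= 1.0245

1.0245


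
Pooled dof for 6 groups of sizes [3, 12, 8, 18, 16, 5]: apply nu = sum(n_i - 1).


nu = sum_i (n_i - 1)
nu = ((3 - 1) + (12 - 1) + (8 - 1) + (18 - 1) + (16 - 1) + (5 - 1))
nu = 2 + 11 + 7 + 17 + 15 + 4
nu = 56

56


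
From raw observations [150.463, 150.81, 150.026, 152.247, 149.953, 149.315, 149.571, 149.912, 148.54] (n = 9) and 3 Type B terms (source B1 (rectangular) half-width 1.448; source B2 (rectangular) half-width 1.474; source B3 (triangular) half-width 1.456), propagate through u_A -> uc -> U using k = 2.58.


mean = (150.463 + 150.81 + 150.026 + 152.247 + 149.953 + 149.315 + 149.571 + 149.912 + 148.54) / 9 = 150.093
s = sqrt(sum((x - mean)^2)/(n-1)) = 1.039058
u_A = s / sqrt(n) = 1.039058 / sqrt(9) = 0.34635267
u_B1 = 1.448 / sqrt(3) = 0.83600319
u_B2 = 1.474 / sqrt(3) = 0.8510143
u_B3 = 1.456 / sqrt(6) = 0.59440951
uc = sqrt(0.34635267^2 + 0.83600319^2 + 0.8510143^2 + 0.59440951^2) = 1.3771019
U = k * uc = 2.58 * 1.3771019
U = 3.5529

3.5529
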